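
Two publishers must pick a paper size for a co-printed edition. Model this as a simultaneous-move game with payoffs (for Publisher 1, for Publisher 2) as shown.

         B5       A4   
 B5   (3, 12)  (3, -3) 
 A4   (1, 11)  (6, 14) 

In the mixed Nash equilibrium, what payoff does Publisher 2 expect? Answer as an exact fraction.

Publisher 1 mixes with probability p on B5, chosen so Publisher 2 is indifferent: 12p + 11(1−p) = (-3)p + 14(1−p) gives p = 1/6.
Publisher 2's expected payoff is 12·1/6 + 11·5/6 = 67/6.

67/6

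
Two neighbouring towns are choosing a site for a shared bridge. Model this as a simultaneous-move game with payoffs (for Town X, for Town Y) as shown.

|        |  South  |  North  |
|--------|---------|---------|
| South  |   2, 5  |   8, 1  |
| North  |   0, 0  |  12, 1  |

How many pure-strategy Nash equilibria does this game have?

2

Both South: Town X gets 2 (best alternative 0); Town Y gets 5 (best alternative 1). Neither deviates — NE.
Both North: Town X gets 12 (best alternative 8); Town Y gets 1 (best alternative 0). Neither deviates — NE.
(North, South) is not a NE: Town X would switch to South (2 > 0).
No other cell survives both best-response checks, so there are 2 pure NE.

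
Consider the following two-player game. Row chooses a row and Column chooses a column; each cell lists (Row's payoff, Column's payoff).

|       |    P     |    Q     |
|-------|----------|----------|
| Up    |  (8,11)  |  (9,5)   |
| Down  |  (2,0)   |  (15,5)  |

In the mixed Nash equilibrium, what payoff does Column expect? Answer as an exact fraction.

5

Row mixes with probability p on Up, chosen so Column is indifferent: 11p + 0(1−p) = 5p + 5(1−p) gives p = 5/11.
Column's expected payoff is 11·5/11 + 0·6/11 = 5.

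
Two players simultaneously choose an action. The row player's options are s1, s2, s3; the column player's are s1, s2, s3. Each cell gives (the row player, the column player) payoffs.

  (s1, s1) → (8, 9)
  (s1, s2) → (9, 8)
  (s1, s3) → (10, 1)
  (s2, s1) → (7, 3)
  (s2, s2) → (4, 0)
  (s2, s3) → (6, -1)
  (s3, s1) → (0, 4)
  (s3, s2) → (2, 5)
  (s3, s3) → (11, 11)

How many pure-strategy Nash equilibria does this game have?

2

Both s1: the row player gets 8 (best alternative 7); the column player gets 9 (best alternative 8). Neither deviates — NE.
Both s3: the row player gets 11 (best alternative 10); the column player gets 11 (best alternative 5). Neither deviates — NE.
Both s2 is not a NE: the row player would switch to s1 (9 > 4).
No other cell survives both best-response checks, so there are 2 pure NE.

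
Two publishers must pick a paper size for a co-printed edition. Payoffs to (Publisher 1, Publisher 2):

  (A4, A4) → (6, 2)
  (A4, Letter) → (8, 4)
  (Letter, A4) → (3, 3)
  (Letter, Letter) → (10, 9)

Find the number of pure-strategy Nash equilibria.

Both Letter: Publisher 1 gets 10 (best alternative 8); Publisher 2 gets 9 (best alternative 3). Neither deviates — NE.
Both A4 is not a NE: Publisher 2 would switch to Letter (4 > 2).
No other cell survives both best-response checks, so there is 1 pure NE.

1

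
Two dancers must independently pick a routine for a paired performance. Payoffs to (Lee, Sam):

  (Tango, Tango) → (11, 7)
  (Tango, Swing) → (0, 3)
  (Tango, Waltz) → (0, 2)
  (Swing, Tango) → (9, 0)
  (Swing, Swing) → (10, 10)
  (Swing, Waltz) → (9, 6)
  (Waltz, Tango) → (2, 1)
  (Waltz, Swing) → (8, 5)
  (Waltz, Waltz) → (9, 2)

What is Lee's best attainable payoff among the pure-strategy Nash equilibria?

11

Both Tango is a pure NE (Lee: 11 ≥ 9; Sam: 7 ≥ 3). Lee gets 11.
Both Swing is a pure NE (Lee: 10 ≥ 8; Sam: 10 ≥ 6). Lee gets 10.
Every other cell has a profitable deviation for at least one player. Highest of {11, 10} is 11.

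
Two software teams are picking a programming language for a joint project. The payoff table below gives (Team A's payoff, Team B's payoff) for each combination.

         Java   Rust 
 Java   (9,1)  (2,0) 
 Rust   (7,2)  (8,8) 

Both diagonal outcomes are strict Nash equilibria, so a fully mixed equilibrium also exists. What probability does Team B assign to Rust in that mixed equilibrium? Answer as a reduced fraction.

1/4

Team B's mix q on Java must make Team A indifferent between Java and Rust.
Team A's payoff from Java: 9q + 2(1−q). From Rust: 7q + 8(1−q).
Set equal: 2q = 6(1−q) → q = 6/8 = 3/4.
Probability on Rust is 1 − 3/4 = 1/4.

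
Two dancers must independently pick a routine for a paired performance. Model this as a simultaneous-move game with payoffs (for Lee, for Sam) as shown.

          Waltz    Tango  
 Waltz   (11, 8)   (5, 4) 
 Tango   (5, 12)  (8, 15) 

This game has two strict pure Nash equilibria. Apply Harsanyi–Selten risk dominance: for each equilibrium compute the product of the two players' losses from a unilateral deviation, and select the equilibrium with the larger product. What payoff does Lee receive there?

11

At both Waltz: Lee loses 11 − 5 = 6 by deviating; Sam loses 8 − 4 = 4. Product = 6·4 = 24.
At both Tango: Lee loses 8 − 5 = 3 by deviating; Sam loses 15 − 12 = 3. Product = 3·3 = 9.
24 > 9, so both Waltz is risk-dominant. Lee's payoff there is 11.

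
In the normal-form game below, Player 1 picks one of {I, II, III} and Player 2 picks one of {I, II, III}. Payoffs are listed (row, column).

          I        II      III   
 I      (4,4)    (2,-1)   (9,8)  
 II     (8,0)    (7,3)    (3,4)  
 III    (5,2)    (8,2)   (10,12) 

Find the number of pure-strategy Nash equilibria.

Both III: Player 1 gets 10 (best alternative 9); Player 2 gets 12 (best alternative 2). Neither deviates — NE.
Both I is not a NE: Player 1 would switch to II (8 > 4).
No other cell survives both best-response checks, so there is 1 pure NE.

1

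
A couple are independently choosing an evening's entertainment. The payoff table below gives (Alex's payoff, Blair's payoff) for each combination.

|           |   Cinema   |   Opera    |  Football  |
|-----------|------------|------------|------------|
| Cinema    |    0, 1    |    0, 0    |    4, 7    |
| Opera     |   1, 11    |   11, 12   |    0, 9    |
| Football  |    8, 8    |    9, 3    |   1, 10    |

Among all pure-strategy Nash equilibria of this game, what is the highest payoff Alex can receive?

(Cinema, Football) is a pure NE (Alex: 4 ≥ 1; Blair: 7 ≥ 1). Alex gets 4.
Both Opera is a pure NE (Alex: 11 ≥ 9; Blair: 12 ≥ 11). Alex gets 11.
Every other cell has a profitable deviation for at least one player. Highest of {4, 11} is 11.

11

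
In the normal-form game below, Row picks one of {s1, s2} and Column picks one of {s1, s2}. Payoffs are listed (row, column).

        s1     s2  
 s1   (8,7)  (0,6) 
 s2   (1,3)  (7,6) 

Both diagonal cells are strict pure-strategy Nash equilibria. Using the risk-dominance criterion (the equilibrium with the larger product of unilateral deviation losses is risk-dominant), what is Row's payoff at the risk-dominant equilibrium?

7

At both s1: Row loses 8 − 1 = 7 by deviating; Column loses 7 − 6 = 1. Product = 7·1 = 7.
At both s2: Row loses 7 − 0 = 7 by deviating; Column loses 6 − 3 = 3. Product = 7·3 = 21.
21 > 7, so both s2 is risk-dominant. Row's payoff there is 7.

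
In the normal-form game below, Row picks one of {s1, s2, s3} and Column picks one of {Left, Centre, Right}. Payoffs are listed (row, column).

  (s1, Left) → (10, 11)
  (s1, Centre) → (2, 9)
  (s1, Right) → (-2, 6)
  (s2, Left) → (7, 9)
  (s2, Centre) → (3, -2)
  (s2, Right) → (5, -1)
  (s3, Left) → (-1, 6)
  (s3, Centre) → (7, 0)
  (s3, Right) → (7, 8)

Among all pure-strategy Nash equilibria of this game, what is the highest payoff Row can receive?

10

(s1, Left) is a pure NE (Row: 10 ≥ 7; Column: 11 ≥ 9). Row gets 10.
(s3, Right) is a pure NE (Row: 7 ≥ 5; Column: 8 ≥ 6). Row gets 7.
Every other cell has a profitable deviation for at least one player. Highest of {10, 7} is 10.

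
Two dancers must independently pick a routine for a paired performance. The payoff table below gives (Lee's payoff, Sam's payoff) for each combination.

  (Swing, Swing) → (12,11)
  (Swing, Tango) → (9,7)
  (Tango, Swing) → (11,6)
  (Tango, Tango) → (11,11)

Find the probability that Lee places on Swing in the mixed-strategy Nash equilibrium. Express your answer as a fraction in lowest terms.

5/9

Lee's mix p on Swing must make Sam indifferent between Swing and Tango.
Sam's payoff from Swing: 11p + 6(1−p). From Tango: 7p + 11(1−p).
Set equal: 4p = 5(1−p) → p = 5/9.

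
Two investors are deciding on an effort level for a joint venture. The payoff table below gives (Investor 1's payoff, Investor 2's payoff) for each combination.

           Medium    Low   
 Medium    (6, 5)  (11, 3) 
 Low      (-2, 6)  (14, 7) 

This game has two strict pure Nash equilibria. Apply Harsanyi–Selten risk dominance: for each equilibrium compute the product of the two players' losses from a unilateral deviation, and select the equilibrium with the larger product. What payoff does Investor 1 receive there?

6

At both Medium: Investor 1 loses 6 − (-2) = 8 by deviating; Investor 2 loses 5 − 3 = 2. Product = 8·2 = 16.
At both Low: Investor 1 loses 14 − 11 = 3 by deviating; Investor 2 loses 7 − 6 = 1. Product = 3·1 = 3.
16 > 3, so both Medium is risk-dominant. Investor 1's payoff there is 6.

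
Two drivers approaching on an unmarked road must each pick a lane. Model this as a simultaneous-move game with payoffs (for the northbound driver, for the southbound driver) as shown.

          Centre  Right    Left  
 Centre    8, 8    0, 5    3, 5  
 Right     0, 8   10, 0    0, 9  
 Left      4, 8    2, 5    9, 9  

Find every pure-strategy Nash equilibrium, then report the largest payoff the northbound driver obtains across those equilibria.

9

Both Centre is a pure NE (the northbound driver: 8 ≥ 4; the southbound driver: 8 ≥ 5). The northbound driver gets 8.
Both Left is a pure NE (the northbound driver: 9 ≥ 3; the southbound driver: 9 ≥ 8). The northbound driver gets 9.
Every other cell has a profitable deviation for at least one player. Highest of {8, 9} is 9.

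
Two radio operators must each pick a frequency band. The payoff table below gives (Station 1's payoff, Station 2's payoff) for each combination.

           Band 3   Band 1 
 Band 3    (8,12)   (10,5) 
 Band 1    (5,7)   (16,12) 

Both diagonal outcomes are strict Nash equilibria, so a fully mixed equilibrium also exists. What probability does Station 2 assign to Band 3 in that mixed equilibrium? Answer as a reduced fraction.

Station 2's mix q on Band 3 must make Station 1 indifferent between Band 3 and Band 1.
Station 1's payoff from Band 3: 8q + 10(1−q). From Band 1: 5q + 16(1−q).
Set equal: 3q = 6(1−q) → q = 6/9 = 2/3.

2/3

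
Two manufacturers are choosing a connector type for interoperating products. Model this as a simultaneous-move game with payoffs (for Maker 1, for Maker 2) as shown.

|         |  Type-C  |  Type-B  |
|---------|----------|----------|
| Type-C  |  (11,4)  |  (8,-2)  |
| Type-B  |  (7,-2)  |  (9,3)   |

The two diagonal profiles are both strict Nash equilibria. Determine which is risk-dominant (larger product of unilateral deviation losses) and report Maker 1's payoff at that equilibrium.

At both Type-C: Maker 1 loses 11 − 7 = 4 by deviating; Maker 2 loses 4 − (-2) = 6. Product = 4·6 = 24.
At both Type-B: Maker 1 loses 9 − 8 = 1 by deviating; Maker 2 loses 3 − (-2) = 5. Product = 1·5 = 5.
24 > 5, so both Type-C is risk-dominant. Maker 1's payoff there is 11.

11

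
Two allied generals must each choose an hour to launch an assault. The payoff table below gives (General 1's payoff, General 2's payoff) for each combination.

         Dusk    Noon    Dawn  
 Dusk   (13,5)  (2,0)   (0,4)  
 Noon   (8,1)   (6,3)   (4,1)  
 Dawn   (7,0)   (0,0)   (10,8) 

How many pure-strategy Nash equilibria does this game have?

3

Both Dusk: General 1 gets 13 (best alternative 8); General 2 gets 5 (best alternative 4). Neither deviates — NE.
Both Noon: General 1 gets 6 (best alternative 2); General 2 gets 3 (best alternative 1). Neither deviates — NE.
Both Dawn: General 1 gets 10 (best alternative 4); General 2 gets 8 (best alternative 0). Neither deviates — NE.
(Dawn, Noon) is not a NE: General 1 would switch to Noon (6 > 0).
No other cell survives both best-response checks, so there are 3 pure NE.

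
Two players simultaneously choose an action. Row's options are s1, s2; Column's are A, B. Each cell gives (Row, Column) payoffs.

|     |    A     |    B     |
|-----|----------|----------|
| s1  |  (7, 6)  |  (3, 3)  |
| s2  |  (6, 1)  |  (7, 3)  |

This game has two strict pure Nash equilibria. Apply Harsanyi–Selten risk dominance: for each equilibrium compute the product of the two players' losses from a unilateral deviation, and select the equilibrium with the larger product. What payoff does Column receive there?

At (s1, A): Row loses 7 − 6 = 1 by deviating; Column loses 6 − 3 = 3. Product = 1·3 = 3.
At (s2, B): Row loses 7 − 3 = 4 by deviating; Column loses 3 − 1 = 2. Product = 4·2 = 8.
8 > 3, so (s2, B) is risk-dominant. Column's payoff there is 3.

3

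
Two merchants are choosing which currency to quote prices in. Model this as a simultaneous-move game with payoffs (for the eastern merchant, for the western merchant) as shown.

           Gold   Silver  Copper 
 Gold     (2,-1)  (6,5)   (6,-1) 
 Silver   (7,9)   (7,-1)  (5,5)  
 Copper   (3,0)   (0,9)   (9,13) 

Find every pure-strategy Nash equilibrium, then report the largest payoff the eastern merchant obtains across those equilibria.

9

(Silver, Gold) is a pure NE (the eastern merchant: 7 ≥ 3; the western merchant: 9 ≥ 5). The eastern merchant gets 7.
Both Copper is a pure NE (the eastern merchant: 9 ≥ 6; the western merchant: 13 ≥ 9). The eastern merchant gets 9.
Every other cell has a profitable deviation for at least one player. Highest of {7, 9} is 9.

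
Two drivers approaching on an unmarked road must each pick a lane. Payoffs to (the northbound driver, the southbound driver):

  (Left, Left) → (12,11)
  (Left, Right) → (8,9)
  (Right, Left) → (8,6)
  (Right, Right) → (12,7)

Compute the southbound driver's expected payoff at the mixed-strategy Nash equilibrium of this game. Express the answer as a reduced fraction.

23/3

The northbound driver mixes with probability p on Left, chosen so the southbound driver is indifferent: 11p + 6(1−p) = 9p + 7(1−p) gives p = 1/3.
The southbound driver's expected payoff is 11·1/3 + 6·2/3 = 23/3.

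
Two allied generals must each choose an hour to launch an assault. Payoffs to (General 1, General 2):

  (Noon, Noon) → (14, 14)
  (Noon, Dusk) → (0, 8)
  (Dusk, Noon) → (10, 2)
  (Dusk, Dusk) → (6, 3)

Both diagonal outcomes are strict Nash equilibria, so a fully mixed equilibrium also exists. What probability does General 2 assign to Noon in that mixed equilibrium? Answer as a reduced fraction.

General 2's mix q on Noon must make General 1 indifferent between Noon and Dusk.
General 1's payoff from Noon: 14q + 0(1−q). From Dusk: 10q + 6(1−q).
Set equal: 4q = 6(1−q) → q = 6/10 = 3/5.

3/5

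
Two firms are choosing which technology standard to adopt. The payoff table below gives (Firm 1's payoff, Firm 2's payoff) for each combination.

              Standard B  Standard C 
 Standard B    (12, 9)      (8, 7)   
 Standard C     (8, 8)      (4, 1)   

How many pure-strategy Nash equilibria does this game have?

1

Both Standard B: Firm 1 gets 12 (best alternative 8); Firm 2 gets 9 (best alternative 7). Neither deviates — NE.
Both Standard C is not a NE: Firm 1 would switch to Standard B (8 > 4).
No other cell survives both best-response checks, so there is 1 pure NE.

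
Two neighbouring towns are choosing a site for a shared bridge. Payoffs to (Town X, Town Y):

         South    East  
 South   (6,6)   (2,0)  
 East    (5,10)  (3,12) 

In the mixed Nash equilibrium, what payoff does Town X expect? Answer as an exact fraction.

Town Y mixes with probability q on South, chosen so Town X is indifferent: 6q + 2(1−q) = 5q + 3(1−q) gives q = 1/2.
Town X's expected payoff (from either row, since indifferent) is 6·1/2 + 2·1/2 = 4.

4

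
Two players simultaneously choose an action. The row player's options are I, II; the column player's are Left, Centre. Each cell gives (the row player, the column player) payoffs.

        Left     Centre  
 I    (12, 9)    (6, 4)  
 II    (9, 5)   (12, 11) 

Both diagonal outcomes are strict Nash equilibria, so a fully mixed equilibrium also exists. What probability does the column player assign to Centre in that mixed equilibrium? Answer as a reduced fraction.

1/3

The column player's mix q on Left must make the row player indifferent between I and II.
The row player's payoff from I: 12q + 6(1−q). From II: 9q + 12(1−q).
Set equal: 3q = 6(1−q) → q = 6/9 = 2/3.
Probability on Centre is 1 − 2/3 = 1/3.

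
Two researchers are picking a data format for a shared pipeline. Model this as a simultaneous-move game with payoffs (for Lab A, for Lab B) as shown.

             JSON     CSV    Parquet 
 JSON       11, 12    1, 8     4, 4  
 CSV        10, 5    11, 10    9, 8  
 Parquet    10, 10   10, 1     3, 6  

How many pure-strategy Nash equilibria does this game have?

Both JSON: Lab A gets 11 (best alternative 10); Lab B gets 12 (best alternative 8). Neither deviates — NE.
Both CSV: Lab A gets 11 (best alternative 10); Lab B gets 10 (best alternative 8). Neither deviates — NE.
Both Parquet is not a NE: Lab A would switch to CSV (9 > 3).
No other cell survives both best-response checks, so there are 2 pure NE.

2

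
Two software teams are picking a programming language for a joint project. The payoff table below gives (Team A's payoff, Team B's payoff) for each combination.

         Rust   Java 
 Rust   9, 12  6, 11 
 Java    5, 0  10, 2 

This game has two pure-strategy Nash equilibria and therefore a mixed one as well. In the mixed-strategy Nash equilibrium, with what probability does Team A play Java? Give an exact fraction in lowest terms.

1/3

Team A's mix p on Rust must make Team B indifferent between Rust and Java.
Team B's payoff from Rust: 12p + 0(1−p). From Java: 11p + 2(1−p).
Set equal: 1p = 2(1−p) → p = 2/3.
Probability on Java is 1 − 2/3 = 1/3.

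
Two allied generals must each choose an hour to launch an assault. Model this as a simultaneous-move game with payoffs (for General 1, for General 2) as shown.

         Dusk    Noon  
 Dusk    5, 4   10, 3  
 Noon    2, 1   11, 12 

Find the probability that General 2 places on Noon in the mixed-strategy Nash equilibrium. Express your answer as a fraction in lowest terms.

3/4

General 2's mix q on Dusk must make General 1 indifferent between Dusk and Noon.
General 1's payoff from Dusk: 5q + 10(1−q). From Noon: 2q + 11(1−q).
Set equal: 3q = 1(1−q) → q = 1/4.
Probability on Noon is 1 − 1/4 = 3/4.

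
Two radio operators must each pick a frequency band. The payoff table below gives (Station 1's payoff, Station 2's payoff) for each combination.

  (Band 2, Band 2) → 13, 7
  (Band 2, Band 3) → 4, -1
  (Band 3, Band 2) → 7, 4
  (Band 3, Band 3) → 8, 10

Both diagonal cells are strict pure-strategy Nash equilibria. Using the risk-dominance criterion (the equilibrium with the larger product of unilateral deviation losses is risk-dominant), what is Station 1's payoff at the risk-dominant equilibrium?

13

At both Band 2: Station 1 loses 13 − 7 = 6 by deviating; Station 2 loses 7 − (-1) = 8. Product = 6·8 = 48.
At both Band 3: Station 1 loses 8 − 4 = 4 by deviating; Station 2 loses 10 − 4 = 6. Product = 4·6 = 24.
48 > 24, so both Band 2 is risk-dominant. Station 1's payoff there is 13.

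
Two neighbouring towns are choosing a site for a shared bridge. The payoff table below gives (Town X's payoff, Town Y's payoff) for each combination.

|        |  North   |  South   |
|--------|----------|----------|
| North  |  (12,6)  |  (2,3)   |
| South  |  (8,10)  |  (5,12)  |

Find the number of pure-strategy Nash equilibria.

2

Both North: Town X gets 12 (best alternative 8); Town Y gets 6 (best alternative 3). Neither deviates — NE.
Both South: Town X gets 5 (best alternative 2); Town Y gets 12 (best alternative 10). Neither deviates — NE.
(South, North) is not a NE: Town X would switch to North (12 > 8).
No other cell survives both best-response checks, so there are 2 pure NE.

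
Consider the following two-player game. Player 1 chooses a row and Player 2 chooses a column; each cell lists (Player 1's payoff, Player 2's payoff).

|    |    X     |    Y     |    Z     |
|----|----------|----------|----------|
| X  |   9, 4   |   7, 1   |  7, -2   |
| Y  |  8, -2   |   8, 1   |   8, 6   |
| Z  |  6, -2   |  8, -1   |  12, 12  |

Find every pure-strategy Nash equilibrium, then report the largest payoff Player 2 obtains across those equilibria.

Both X is a pure NE (Player 1: 9 ≥ 8; Player 2: 4 ≥ 1). Player 2 gets 4.
Both Z is a pure NE (Player 1: 12 ≥ 8; Player 2: 12 ≥ -1). Player 2 gets 12.
Every other cell has a profitable deviation for at least one player. Highest of {4, 12} is 12.

12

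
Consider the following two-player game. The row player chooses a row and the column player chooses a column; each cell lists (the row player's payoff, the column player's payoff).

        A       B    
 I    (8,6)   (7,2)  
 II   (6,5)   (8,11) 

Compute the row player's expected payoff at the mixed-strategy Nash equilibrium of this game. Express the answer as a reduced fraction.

The column player mixes with probability q on A, chosen so the row player is indifferent: 8q + 7(1−q) = 6q + 8(1−q) gives q = 1/3.
The row player's expected payoff (from either row, since indifferent) is 8·1/3 + 7·2/3 = 22/3.

22/3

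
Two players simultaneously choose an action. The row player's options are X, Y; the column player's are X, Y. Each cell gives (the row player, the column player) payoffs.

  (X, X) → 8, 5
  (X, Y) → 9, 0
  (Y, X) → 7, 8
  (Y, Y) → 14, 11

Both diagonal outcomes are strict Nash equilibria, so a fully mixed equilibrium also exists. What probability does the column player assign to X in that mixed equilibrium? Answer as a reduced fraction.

The column player's mix q on X must make the row player indifferent between X and Y.
The row player's payoff from X: 8q + 9(1−q). From Y: 7q + 14(1−q).
Set equal: 1q = 5(1−q) → q = 5/6.

5/6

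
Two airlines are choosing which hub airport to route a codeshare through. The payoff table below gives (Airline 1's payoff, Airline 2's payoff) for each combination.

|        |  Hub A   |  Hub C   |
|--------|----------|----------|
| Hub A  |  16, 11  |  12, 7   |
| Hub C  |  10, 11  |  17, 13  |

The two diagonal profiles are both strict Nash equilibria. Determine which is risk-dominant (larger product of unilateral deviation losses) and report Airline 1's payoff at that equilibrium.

16

At both Hub A: Airline 1 loses 16 − 10 = 6 by deviating; Airline 2 loses 11 − 7 = 4. Product = 6·4 = 24.
At both Hub C: Airline 1 loses 17 − 12 = 5 by deviating; Airline 2 loses 13 − 11 = 2. Product = 5·2 = 10.
24 > 10, so both Hub A is risk-dominant. Airline 1's payoff there is 16.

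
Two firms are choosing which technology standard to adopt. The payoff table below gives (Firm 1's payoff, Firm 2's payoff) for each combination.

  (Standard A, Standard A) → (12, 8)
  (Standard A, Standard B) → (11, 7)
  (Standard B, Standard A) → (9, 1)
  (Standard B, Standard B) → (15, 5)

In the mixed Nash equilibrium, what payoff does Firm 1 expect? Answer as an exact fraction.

Firm 2 mixes with probability q on Standard A, chosen so Firm 1 is indifferent: 12q + 11(1−q) = 9q + 15(1−q) gives q = 4/7.
Firm 1's expected payoff (from either row, since indifferent) is 12·4/7 + 11·3/7 = 81/7.

81/7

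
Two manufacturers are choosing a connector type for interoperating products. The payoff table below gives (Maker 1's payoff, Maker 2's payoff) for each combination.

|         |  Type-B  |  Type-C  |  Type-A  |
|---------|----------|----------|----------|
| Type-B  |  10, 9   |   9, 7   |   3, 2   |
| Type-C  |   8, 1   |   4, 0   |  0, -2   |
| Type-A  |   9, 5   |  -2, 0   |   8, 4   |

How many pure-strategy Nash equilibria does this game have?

1

Both Type-B: Maker 1 gets 10 (best alternative 9); Maker 2 gets 9 (best alternative 7). Neither deviates — NE.
Both Type-A is not a NE: Maker 2 would switch to Type-B (5 > 4).
No other cell survives both best-response checks, so there is 1 pure NE.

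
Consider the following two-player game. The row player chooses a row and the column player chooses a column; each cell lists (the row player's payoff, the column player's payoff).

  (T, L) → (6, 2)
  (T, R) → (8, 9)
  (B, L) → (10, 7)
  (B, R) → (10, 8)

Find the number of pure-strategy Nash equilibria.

1

(B, R): the row player gets 10 (best alternative 8); the column player gets 8 (best alternative 7). Neither deviates — NE.
(T, L) is not a NE: the row player would switch to B (10 > 6).
No other cell survives both best-response checks, so there is 1 pure NE.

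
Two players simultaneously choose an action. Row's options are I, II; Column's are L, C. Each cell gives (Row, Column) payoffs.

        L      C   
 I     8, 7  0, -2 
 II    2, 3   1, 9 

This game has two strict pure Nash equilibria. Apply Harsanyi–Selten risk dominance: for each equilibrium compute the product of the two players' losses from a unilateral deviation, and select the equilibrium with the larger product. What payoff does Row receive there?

At (I, L): Row loses 8 − 2 = 6 by deviating; Column loses 7 − (-2) = 9. Product = 6·9 = 54.
At (II, C): Row loses 1 − 0 = 1 by deviating; Column loses 9 − 3 = 6. Product = 1·6 = 6.
54 > 6, so (I, L) is risk-dominant. Row's payoff there is 8.

8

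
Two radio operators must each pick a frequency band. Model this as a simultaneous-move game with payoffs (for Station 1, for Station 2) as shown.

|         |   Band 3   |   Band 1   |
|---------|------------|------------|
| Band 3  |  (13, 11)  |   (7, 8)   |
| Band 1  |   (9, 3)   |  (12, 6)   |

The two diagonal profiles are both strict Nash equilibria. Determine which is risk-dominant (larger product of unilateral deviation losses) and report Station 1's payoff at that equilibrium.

At both Band 3: Station 1 loses 13 − 9 = 4 by deviating; Station 2 loses 11 − 8 = 3. Product = 4·3 = 12.
At both Band 1: Station 1 loses 12 − 7 = 5 by deviating; Station 2 loses 6 − 3 = 3. Product = 5·3 = 15.
15 > 12, so both Band 1 is risk-dominant. Station 1's payoff there is 12.

12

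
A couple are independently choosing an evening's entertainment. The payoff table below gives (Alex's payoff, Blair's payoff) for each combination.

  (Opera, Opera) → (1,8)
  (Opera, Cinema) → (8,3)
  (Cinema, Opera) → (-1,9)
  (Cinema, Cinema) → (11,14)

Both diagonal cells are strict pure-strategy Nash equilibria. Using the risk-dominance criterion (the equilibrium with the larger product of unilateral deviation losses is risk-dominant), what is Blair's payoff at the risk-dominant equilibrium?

At both Opera: Alex loses 1 − (-1) = 2 by deviating; Blair loses 8 − 3 = 5. Product = 2·5 = 10.
At both Cinema: Alex loses 11 − 8 = 3 by deviating; Blair loses 14 − 9 = 5. Product = 3·5 = 15.
15 > 10, so both Cinema is risk-dominant. Blair's payoff there is 14.

14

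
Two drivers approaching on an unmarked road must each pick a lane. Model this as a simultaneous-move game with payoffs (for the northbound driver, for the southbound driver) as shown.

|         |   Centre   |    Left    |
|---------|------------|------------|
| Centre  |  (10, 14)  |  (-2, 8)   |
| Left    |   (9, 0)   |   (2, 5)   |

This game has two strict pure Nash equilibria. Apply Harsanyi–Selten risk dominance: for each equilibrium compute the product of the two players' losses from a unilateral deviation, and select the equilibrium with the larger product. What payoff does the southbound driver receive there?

At both Centre: the northbound driver loses 10 − 9 = 1 by deviating; the southbound driver loses 14 − 8 = 6. Product = 1·6 = 6.
At both Left: the northbound driver loses 2 − (-2) = 4 by deviating; the southbound driver loses 5 − 0 = 5. Product = 4·5 = 20.
20 > 6, so both Left is risk-dominant. The southbound driver's payoff there is 5.

5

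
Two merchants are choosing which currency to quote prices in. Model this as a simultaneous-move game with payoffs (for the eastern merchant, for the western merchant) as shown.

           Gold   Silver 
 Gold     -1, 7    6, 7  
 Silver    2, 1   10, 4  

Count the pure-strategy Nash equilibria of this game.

Both Silver: the eastern merchant gets 10 (best alternative 6); the western merchant gets 4 (best alternative 1). Neither deviates — NE.
Both Gold is not a NE: the eastern merchant would switch to Silver (2 > -1).
No other cell survives both best-response checks, so there is 1 pure NE.

1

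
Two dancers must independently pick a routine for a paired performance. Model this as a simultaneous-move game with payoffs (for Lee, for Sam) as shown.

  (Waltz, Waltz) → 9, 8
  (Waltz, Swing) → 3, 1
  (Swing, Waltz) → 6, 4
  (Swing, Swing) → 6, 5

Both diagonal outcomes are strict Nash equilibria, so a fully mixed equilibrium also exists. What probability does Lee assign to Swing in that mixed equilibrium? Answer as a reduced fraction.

Lee's mix p on Waltz must make Sam indifferent between Waltz and Swing.
Sam's payoff from Waltz: 8p + 4(1−p). From Swing: 1p + 5(1−p).
Set equal: 7p = 1(1−p) → p = 1/8.
Probability on Swing is 1 − 1/8 = 7/8.

7/8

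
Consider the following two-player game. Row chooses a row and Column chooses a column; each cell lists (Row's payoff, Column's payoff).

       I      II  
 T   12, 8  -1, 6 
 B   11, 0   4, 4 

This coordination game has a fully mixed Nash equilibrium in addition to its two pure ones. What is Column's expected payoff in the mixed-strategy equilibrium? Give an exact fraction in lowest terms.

16/3

Row mixes with probability p on T, chosen so Column is indifferent: 8p + 0(1−p) = 6p + 4(1−p) gives p = 2/3.
Column's expected payoff is 8·2/3 + 0·1/3 = 16/3.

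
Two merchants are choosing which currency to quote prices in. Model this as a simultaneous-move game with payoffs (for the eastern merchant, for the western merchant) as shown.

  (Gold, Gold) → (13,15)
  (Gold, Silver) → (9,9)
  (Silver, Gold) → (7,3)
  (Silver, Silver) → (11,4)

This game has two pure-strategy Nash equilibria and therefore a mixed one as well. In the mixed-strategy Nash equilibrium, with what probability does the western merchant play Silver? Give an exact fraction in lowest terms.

The western merchant's mix q on Gold must make the eastern merchant indifferent between Gold and Silver.
The eastern merchant's payoff from Gold: 13q + 9(1−q). From Silver: 7q + 11(1−q).
Set equal: 6q = 2(1−q) → q = 2/8 = 1/4.
Probability on Silver is 1 − 1/4 = 3/4.

3/4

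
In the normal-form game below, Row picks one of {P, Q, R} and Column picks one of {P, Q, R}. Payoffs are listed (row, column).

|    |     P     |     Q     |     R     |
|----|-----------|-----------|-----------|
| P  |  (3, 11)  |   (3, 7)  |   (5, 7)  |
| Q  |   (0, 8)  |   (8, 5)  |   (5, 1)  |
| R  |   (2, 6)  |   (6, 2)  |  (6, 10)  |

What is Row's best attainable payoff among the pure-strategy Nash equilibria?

Both P is a pure NE (Row: 3 ≥ 2; Column: 11 ≥ 7). Row gets 3.
Both R is a pure NE (Row: 6 ≥ 5; Column: 10 ≥ 6). Row gets 6.
Every other cell has a profitable deviation for at least one player. Highest of {3, 6} is 6.

6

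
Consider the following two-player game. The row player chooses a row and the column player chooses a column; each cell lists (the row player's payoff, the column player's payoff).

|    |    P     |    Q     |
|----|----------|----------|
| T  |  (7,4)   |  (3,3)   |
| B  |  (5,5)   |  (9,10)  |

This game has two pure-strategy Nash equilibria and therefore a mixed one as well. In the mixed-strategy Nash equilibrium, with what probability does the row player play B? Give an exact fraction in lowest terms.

1/6

The row player's mix p on T must make the column player indifferent between P and Q.
The column player's payoff from P: 4p + 5(1−p). From Q: 3p + 10(1−p).
Set equal: 1p = 5(1−p) → p = 5/6.
Probability on B is 1 − 5/6 = 1/6.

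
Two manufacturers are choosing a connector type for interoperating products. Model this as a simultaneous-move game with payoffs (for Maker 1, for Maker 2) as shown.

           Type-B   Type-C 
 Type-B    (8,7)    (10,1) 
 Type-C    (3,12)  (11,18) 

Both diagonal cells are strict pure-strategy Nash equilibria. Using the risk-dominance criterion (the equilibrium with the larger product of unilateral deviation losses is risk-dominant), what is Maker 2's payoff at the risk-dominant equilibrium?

7

At both Type-B: Maker 1 loses 8 − 3 = 5 by deviating; Maker 2 loses 7 − 1 = 6. Product = 5·6 = 30.
At both Type-C: Maker 1 loses 11 − 10 = 1 by deviating; Maker 2 loses 18 − 12 = 6. Product = 1·6 = 6.
30 > 6, so both Type-B is risk-dominant. Maker 2's payoff there is 7.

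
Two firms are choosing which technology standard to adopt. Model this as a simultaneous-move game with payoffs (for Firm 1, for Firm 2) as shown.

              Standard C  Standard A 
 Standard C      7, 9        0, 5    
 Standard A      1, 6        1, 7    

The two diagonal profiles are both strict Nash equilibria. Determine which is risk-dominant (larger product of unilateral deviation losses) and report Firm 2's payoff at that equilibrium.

At both Standard C: Firm 1 loses 7 − 1 = 6 by deviating; Firm 2 loses 9 − 5 = 4. Product = 6·4 = 24.
At both Standard A: Firm 1 loses 1 − 0 = 1 by deviating; Firm 2 loses 7 − 6 = 1. Product = 1·1 = 1.
24 > 1, so both Standard C is risk-dominant. Firm 2's payoff there is 9.

9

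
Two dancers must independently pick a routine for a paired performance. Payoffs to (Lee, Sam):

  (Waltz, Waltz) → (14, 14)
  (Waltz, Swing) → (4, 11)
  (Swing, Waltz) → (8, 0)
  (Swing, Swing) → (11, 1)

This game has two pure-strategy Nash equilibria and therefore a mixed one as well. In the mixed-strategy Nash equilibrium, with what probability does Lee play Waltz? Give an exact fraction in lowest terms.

1/4

Lee's mix p on Waltz must make Sam indifferent between Waltz and Swing.
Sam's payoff from Waltz: 14p + 0(1−p). From Swing: 11p + 1(1−p).
Set equal: 3p = 1(1−p) → p = 1/4.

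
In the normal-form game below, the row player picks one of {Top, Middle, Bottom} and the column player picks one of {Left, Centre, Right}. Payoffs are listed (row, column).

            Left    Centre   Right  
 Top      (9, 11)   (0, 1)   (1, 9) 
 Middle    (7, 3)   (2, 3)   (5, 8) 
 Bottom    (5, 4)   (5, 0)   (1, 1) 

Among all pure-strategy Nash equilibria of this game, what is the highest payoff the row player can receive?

9

(Top, Left) is a pure NE (the row player: 9 ≥ 7; the column player: 11 ≥ 9). The row player gets 9.
(Middle, Right) is a pure NE (the row player: 5 ≥ 1; the column player: 8 ≥ 3). The row player gets 5.
Every other cell has a profitable deviation for at least one player. Highest of {9, 5} is 9.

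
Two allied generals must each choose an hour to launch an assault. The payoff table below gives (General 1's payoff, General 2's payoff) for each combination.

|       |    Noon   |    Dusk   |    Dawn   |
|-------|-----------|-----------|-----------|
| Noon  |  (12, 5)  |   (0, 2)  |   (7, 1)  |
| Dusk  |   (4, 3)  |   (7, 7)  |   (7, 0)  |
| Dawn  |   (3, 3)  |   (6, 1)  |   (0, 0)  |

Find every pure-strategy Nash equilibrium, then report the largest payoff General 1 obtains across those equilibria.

12

Both Noon is a pure NE (General 1: 12 ≥ 4; General 2: 5 ≥ 2). General 1 gets 12.
Both Dusk is a pure NE (General 1: 7 ≥ 6; General 2: 7 ≥ 3). General 1 gets 7.
Every other cell has a profitable deviation for at least one player. Highest of {12, 7} is 12.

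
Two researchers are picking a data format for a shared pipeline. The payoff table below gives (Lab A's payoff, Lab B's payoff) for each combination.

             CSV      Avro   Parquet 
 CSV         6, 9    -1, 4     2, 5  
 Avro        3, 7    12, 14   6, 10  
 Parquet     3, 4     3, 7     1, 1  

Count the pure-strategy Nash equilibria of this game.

Both CSV: Lab A gets 6 (best alternative 3); Lab B gets 9 (best alternative 5). Neither deviates — NE.
Both Avro: Lab A gets 12 (best alternative 3); Lab B gets 14 (best alternative 10). Neither deviates — NE.
Both Parquet is not a NE: Lab A would switch to Avro (6 > 1).
No other cell survives both best-response checks, so there are 2 pure NE.

2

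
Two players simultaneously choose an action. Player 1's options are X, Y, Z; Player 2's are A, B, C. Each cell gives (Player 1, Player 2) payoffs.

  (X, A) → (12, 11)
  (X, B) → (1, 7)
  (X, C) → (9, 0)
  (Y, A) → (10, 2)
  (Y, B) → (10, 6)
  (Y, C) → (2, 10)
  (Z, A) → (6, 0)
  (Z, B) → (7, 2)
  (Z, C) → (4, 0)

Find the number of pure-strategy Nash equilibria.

1

(X, A): Player 1 gets 12 (best alternative 10); Player 2 gets 11 (best alternative 7). Neither deviates — NE.
(Z, C) is not a NE: Player 1 would switch to X (9 > 4).
No other cell survives both best-response checks, so there is 1 pure NE.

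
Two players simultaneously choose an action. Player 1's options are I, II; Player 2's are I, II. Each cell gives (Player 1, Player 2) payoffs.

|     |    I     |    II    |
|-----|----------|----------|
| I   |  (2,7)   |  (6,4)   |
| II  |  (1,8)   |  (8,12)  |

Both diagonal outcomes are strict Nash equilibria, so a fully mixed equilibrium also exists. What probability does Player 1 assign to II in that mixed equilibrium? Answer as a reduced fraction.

3/7

Player 1's mix p on I must make Player 2 indifferent between I and II.
Player 2's payoff from I: 7p + 8(1−p). From II: 4p + 12(1−p).
Set equal: 3p = 4(1−p) → p = 4/7.
Probability on II is 1 − 4/7 = 3/7.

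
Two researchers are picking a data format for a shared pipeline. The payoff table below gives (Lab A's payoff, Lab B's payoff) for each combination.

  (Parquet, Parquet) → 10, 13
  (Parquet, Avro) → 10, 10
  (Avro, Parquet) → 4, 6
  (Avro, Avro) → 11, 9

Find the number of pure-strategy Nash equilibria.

2

Both Parquet: Lab A gets 10 (best alternative 4); Lab B gets 13 (best alternative 10). Neither deviates — NE.
Both Avro: Lab A gets 11 (best alternative 10); Lab B gets 9 (best alternative 6). Neither deviates — NE.
(Avro, Parquet) is not a NE: Lab A would switch to Parquet (10 > 4).
No other cell survives both best-response checks, so there are 2 pure NE.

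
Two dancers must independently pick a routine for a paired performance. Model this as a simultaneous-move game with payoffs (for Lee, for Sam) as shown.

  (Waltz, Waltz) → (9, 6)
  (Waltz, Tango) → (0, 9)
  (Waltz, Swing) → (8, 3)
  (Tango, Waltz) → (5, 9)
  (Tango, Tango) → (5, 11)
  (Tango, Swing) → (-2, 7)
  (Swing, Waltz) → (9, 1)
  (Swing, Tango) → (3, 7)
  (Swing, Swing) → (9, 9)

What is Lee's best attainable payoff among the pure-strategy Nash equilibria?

9

Both Tango is a pure NE (Lee: 5 ≥ 3; Sam: 11 ≥ 9). Lee gets 5.
Both Swing is a pure NE (Lee: 9 ≥ 8; Sam: 9 ≥ 7). Lee gets 9.
Every other cell has a profitable deviation for at least one player. Highest of {5, 9} is 9.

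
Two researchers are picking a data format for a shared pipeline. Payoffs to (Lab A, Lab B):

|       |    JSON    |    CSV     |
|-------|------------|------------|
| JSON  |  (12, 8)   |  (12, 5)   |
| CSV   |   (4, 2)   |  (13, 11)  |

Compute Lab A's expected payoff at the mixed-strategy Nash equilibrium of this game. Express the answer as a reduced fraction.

12

Lab B mixes with probability q on JSON, chosen so Lab A is indifferent: 12q + 12(1−q) = 4q + 13(1−q) gives q = 1/9.
Lab A's expected payoff (from either row, since indifferent) is 12·1/9 + 12·8/9 = 12.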